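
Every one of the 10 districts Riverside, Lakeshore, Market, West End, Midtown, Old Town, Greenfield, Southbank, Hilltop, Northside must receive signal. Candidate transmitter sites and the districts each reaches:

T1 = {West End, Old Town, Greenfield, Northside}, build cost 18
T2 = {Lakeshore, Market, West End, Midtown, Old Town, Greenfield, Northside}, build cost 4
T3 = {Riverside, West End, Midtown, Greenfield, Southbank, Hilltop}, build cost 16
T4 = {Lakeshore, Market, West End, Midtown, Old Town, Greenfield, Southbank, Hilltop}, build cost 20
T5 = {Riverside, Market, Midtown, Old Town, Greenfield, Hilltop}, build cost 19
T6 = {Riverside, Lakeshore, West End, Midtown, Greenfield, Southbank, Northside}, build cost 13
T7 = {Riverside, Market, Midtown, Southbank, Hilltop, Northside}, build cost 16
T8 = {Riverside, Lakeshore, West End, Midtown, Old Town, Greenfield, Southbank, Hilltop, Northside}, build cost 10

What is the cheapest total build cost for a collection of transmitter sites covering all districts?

14

T2, T8 cover every district at build cost 4 + 10 = 14.
Any cover uses at least 2 transmitter sites; among all covering selections none totals below 14.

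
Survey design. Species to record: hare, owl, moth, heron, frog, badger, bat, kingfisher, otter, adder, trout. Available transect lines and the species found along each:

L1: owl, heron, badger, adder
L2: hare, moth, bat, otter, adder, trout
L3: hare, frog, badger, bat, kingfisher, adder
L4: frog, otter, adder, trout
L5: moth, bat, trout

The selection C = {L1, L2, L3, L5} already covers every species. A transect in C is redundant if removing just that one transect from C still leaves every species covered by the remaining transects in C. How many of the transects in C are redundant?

1

Drop L1: owl, heron uncovered — not redundant.
Drop L2: otter uncovered — not redundant.
Drop L3: frog, kingfisher uncovered — not redundant.
Drop L5: the rest still cover every species — redundant.
1 redundant: L5.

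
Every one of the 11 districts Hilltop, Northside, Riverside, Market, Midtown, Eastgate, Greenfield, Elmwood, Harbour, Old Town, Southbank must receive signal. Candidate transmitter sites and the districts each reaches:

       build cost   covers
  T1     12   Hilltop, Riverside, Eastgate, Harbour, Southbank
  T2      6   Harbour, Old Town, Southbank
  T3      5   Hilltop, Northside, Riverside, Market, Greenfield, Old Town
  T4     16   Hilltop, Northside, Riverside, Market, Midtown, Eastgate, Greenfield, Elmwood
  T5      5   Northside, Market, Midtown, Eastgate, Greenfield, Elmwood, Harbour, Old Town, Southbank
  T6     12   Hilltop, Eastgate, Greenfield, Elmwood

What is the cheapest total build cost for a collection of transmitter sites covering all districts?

10

T3, T5 cover every district at build cost 5 + 5 = 10.
Any cover uses at least 2 transmitter sites; among all covering selections none totals below 10.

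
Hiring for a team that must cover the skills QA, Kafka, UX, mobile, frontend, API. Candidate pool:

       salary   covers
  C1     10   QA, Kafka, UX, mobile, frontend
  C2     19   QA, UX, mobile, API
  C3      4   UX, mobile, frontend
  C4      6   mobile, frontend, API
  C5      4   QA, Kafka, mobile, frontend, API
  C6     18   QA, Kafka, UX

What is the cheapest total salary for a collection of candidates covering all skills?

C3, C5 cover every skill at salary 4 + 4 = 8.
Any cover uses at least 2 candidates; among all covering selections none totals below 8.

8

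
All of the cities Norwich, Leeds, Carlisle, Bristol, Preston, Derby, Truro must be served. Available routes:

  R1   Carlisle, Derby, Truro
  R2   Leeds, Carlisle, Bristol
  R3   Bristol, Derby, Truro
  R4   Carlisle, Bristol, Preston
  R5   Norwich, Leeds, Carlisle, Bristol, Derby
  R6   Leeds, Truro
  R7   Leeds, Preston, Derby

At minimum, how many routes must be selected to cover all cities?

R1, R4, R5 together cover {Norwich, Leeds, Carlisle, Bristol, Preston, Derby, Truro} — every city.
No 2 of the 7 routes cover everything (all 21 pairs fall short), so 3 is minimum.

3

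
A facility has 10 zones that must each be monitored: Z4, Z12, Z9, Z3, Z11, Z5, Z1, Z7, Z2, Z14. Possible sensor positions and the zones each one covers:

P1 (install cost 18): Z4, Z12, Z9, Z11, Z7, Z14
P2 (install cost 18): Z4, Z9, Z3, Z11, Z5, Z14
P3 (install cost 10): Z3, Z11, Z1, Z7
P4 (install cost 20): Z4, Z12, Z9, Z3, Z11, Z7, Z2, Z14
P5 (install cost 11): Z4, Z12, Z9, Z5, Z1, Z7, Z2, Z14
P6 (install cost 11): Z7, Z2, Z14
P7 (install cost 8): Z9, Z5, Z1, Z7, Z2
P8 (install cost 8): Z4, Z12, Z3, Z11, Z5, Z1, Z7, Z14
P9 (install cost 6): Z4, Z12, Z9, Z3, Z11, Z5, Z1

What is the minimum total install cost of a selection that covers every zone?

P7, P8 cover every zone at install cost 8 + 8 = 16.
Any cover uses at least 2 sensor positions; among all covering selections none totals below 16.
Greedy by coverage-per-install cost would pick P9, P5 for 17 — worse than the optimum 16.

16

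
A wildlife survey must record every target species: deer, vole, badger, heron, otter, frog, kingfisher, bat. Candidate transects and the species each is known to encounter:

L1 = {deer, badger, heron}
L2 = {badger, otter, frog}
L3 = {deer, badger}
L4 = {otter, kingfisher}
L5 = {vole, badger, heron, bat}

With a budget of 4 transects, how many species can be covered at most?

8

Choosing L1, L2, L4, L5 covers {deer, vole, badger, heron, otter, frog, kingfisher, bat} — 8 species.
That is all 8 species.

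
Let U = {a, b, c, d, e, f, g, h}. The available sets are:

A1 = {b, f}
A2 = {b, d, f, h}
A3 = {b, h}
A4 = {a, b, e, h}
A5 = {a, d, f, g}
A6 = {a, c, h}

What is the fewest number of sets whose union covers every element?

3

A4, A5, A6 together cover {a, b, c, d, e, f, g, h} — every element.
No 2 of the 6 sets cover everything (all 15 pairs fall short), so 3 is minimum.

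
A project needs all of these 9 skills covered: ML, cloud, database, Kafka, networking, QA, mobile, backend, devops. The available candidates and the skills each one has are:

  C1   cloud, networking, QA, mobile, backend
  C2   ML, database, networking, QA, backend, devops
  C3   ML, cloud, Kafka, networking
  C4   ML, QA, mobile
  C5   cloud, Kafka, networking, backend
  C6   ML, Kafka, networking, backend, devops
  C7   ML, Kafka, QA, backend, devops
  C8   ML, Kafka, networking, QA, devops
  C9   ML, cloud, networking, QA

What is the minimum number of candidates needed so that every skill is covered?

C1, C2, C3 together cover {ML, cloud, database, Kafka, networking, QA, mobile, backend, devops} — every skill.
No 2 of the 9 candidates cover everything (all 36 pairs fall short), so 3 is minimum.

3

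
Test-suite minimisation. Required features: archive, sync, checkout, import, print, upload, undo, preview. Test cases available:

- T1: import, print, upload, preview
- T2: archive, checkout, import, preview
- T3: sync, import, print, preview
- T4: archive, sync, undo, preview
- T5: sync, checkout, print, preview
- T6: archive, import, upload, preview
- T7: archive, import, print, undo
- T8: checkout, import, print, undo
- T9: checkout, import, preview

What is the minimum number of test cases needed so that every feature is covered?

3

T1, T2, T4 together cover {archive, sync, checkout, import, print, upload, undo, preview} — every feature.
No 2 of the 9 test cases cover everything (all 36 pairs fall short), so 3 is minimum.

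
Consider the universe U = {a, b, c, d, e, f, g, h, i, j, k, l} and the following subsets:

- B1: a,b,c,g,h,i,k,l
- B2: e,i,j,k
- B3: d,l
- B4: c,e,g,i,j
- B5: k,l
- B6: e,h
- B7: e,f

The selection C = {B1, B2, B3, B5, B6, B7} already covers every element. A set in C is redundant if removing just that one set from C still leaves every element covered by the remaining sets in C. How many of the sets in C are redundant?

Drop B1: a, b, c, g uncovered — not redundant.
Drop B2: j uncovered — not redundant.
Drop B3: d uncovered — not redundant.
Drop B5: the rest still cover every element — redundant.
Drop B6: the rest still cover every element — redundant.
Drop B7: f uncovered — not redundant.
2 redundant: B5, B6.

2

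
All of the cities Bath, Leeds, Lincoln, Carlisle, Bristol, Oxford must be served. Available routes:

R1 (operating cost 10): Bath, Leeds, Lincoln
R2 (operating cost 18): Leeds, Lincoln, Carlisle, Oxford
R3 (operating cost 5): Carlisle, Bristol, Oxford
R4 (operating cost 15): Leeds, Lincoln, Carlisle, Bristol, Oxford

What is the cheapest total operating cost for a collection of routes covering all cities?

15

R1, R3 cover every city at operating cost 10 + 5 = 15.
Any cover uses at least 2 routes; among all covering selections none totals below 15.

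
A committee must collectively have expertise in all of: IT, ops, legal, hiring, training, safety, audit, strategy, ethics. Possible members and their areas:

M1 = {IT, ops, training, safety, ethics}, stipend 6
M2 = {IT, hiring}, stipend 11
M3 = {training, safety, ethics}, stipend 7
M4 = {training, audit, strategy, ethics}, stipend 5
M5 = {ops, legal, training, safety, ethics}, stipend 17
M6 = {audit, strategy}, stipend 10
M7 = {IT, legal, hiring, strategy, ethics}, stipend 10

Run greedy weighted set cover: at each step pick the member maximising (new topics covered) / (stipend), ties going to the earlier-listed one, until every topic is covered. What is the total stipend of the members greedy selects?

Pick 1: M1 adds 5 new (IT, ops, training, safety, ethics) at stipend 6 (ratio 5/6).
Pick 2: M4 adds 2 new (audit, strategy) at stipend 5 (ratio 2/5).
Pick 3: M7 adds 2 new (legal, hiring) at stipend 10 (ratio 2/10).
Greedy total stipend: 6 + 5 + 10 = 21.

21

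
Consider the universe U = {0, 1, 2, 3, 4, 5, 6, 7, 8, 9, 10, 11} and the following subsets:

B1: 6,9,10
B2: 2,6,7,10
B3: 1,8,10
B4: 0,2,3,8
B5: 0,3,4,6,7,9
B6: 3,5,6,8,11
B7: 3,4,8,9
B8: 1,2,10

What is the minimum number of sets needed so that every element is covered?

B5, B6, B8 together cover {0, 1, 2, 3, 4, 5, 6, 7, 8, 9, 10, 11} — every element.
No 2 of the 8 sets cover everything (all 28 pairs fall short), so 3 is minimum.

3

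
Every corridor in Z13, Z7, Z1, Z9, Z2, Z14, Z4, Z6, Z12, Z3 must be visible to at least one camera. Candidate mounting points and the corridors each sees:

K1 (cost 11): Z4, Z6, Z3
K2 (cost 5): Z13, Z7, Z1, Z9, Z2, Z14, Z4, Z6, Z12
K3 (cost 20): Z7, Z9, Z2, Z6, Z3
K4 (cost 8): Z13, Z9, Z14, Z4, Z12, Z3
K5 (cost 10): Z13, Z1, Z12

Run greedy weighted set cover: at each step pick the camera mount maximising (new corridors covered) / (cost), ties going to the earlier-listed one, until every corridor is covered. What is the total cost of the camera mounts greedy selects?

Pick 1: K2 adds 9 new (Z13, Z7, Z1, Z9, Z2, Z14, Z4, Z6, Z12) at cost 5 (ratio 9/5).
Pick 2: K4 adds 1 new (Z3) at cost 8 (ratio 1/8).
Greedy total cost: 5 + 8 = 13.

13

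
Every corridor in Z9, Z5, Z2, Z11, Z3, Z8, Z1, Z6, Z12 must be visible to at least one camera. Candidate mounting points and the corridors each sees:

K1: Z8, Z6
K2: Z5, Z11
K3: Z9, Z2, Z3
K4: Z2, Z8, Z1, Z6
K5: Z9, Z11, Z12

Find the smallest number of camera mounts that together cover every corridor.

4

K2, K3, K4, K5 together cover {Z9, Z5, Z2, Z11, Z3, Z8, Z1, Z6, Z12} — every corridor.
No 3 of the 5 camera mounts cover everything (all 10 triples fall short), so 4 is minimum.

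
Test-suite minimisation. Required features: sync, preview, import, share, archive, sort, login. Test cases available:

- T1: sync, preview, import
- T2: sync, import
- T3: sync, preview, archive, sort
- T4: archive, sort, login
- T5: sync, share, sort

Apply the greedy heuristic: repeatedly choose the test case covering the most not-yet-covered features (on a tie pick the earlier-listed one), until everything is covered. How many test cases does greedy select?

4

Pick 1: T3 covers 4 new features (sync, preview, archive, sort).
Pick 2: T1 covers 1 new features (import).
Pick 3: T4 covers 1 new features (login).
Pick 4: T5 covers 1 new features (share).
Greedy uses 4 test cases. (The true minimum is 3.)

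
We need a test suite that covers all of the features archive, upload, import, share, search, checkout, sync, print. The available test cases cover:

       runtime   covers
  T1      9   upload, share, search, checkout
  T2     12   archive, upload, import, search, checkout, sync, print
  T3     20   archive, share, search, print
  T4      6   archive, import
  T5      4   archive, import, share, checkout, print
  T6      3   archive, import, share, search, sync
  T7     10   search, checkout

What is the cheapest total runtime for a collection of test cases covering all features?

T2, T6 cover every feature at runtime 12 + 3 = 15.
Any cover uses at least 2 test cases; among all covering selections none totals below 15.
Greedy by coverage-per-runtime would pick T6, T5, T1 for 16 — worse than the optimum 15.

15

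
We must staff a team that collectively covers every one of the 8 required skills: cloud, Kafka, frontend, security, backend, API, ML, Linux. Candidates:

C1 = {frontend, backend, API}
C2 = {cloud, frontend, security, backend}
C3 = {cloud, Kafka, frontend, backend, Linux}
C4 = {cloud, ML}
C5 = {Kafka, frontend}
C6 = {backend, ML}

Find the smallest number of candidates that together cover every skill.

4

C1, C2, C3, C4 together cover {cloud, Kafka, frontend, security, backend, API, ML, Linux} — every skill.
No 3 of the 6 candidates cover everything (all 20 triples fall short), so 4 is minimum.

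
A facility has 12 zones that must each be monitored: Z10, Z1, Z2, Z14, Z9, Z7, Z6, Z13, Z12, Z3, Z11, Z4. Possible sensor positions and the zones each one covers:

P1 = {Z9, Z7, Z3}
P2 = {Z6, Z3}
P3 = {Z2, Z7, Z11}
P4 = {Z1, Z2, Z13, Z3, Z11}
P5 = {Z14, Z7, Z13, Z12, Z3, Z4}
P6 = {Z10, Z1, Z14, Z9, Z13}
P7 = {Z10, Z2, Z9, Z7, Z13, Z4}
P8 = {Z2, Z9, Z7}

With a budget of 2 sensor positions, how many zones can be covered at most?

9

Choosing P4, P5 covers {Z1, Z2, Z14, Z7, Z13, Z12, Z3, Z11, Z4} — 9 zones.
No choice of 2 sensor positions does better; here Z10, Z9, Z6 are left uncovered.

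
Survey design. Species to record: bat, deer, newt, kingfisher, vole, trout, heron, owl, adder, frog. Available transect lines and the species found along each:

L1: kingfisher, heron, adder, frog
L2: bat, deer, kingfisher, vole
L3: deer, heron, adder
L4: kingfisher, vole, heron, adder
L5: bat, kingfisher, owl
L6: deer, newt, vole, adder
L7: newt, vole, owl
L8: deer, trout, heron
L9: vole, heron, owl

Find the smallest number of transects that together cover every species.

L1, L2, L7, L8 together cover {bat, deer, newt, kingfisher, vole, trout, heron, owl, adder, frog} — every species.
No 3 of the 9 transects cover everything (all 84 triples fall short), so 4 is minimum.

4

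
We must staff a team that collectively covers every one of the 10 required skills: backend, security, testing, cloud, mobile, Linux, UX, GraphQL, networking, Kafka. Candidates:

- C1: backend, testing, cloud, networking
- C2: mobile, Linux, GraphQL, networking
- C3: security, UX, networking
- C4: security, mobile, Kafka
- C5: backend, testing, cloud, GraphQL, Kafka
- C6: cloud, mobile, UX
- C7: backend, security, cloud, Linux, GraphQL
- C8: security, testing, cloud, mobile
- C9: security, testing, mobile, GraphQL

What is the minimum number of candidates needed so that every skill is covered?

C2, C3, C5 together cover {backend, security, testing, cloud, mobile, Linux, UX, GraphQL, networking, Kafka} — every skill.
No 2 of the 9 candidates cover everything (all 36 pairs fall short), so 3 is minimum.

3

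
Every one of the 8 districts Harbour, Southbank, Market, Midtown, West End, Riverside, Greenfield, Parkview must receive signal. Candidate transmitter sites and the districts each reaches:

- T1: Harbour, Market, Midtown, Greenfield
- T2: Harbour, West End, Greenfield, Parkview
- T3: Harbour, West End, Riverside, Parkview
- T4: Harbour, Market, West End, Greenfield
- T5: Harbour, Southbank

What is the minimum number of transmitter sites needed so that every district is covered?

T1, T3, T5 together cover {Harbour, Southbank, Market, Midtown, West End, Riverside, Greenfield, Parkview} — every district.
No 2 of the 5 transmitter sites cover everything (all 10 pairs fall short), so 3 is minimum.

3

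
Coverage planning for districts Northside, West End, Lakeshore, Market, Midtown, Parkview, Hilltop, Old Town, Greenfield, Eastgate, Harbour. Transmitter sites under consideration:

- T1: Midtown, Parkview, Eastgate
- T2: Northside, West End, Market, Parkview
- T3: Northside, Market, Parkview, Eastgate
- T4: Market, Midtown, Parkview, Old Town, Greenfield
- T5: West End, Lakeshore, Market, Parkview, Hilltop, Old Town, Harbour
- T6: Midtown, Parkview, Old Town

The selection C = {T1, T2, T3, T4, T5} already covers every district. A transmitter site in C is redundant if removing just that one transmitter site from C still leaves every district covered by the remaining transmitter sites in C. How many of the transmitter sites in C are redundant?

Drop T1: the rest still cover every district — redundant.
Drop T2: the rest still cover every district — redundant.
Drop T3: the rest still cover every district — redundant.
Drop T4: Greenfield uncovered — not redundant.
Drop T5: Lakeshore, Hilltop, Harbour uncovered — not redundant.
3 redundant: T1, T2, T3.

3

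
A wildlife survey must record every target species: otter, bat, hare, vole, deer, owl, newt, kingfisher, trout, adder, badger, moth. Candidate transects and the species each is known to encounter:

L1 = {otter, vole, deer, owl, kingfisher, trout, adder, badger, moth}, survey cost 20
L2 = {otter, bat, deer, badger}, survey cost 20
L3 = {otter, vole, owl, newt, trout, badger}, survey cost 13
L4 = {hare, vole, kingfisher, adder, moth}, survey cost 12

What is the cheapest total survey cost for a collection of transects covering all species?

L2, L3, L4 cover every species at survey cost 20 + 13 + 12 = 45.
Any cover uses at least 3 transects; among all covering selections none totals below 45.

45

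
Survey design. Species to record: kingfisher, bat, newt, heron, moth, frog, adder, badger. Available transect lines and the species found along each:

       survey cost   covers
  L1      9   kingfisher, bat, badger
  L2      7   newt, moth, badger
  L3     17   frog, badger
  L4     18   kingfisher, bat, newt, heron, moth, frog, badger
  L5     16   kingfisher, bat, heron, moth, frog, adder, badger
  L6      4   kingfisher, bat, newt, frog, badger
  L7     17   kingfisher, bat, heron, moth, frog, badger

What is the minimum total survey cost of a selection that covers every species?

L5, L6 cover every species at survey cost 16 + 4 = 20.
Any cover uses at least 2 transects; among all covering selections none totals below 20.

20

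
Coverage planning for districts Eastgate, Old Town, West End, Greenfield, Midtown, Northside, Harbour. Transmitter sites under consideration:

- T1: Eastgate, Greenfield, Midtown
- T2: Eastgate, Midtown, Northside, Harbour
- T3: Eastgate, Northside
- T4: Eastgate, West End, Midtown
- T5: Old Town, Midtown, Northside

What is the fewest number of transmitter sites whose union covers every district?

4

T1, T2, T4, T5 together cover {Eastgate, Old Town, West End, Greenfield, Midtown, Northside, Harbour} — every district.
No 3 of the 5 transmitter sites cover everything (all 10 triples fall short), so 4 is minimum.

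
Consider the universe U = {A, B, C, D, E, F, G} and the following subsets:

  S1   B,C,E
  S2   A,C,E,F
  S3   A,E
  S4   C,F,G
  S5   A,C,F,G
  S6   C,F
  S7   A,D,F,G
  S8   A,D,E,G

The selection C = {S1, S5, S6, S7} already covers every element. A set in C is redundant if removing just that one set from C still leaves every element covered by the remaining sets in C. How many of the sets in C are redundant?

Drop S1: B, E uncovered — not redundant.
Drop S5: the rest still cover every element — redundant.
Drop S6: the rest still cover every element — redundant.
Drop S7: D uncovered — not redundant.
2 redundant: S5, S6.

2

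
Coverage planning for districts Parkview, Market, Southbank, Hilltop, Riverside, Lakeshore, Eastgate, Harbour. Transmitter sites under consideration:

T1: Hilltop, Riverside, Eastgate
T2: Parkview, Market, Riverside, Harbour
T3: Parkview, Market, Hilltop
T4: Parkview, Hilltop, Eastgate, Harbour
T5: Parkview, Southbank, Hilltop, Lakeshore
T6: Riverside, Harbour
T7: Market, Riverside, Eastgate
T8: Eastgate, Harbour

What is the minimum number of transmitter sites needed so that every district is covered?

3

T1, T2, T5 together cover {Parkview, Market, Southbank, Hilltop, Riverside, Lakeshore, Eastgate, Harbour} — every district.
No 2 of the 8 transmitter sites cover everything (all 28 pairs fall short), so 3 is minimum.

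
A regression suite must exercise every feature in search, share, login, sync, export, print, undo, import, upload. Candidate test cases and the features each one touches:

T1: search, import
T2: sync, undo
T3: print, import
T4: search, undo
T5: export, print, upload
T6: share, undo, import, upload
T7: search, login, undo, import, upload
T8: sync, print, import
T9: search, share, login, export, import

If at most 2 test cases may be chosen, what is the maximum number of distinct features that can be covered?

7

Choosing T2, T9 covers {search, share, login, sync, export, undo, import} — 7 features.
No choice of 2 test cases does better; here print, upload are left uncovered.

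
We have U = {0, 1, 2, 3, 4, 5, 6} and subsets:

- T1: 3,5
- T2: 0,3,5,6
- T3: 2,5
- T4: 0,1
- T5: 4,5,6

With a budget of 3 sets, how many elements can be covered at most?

6

Choosing T1, T4, T5 covers {0, 1, 3, 4, 5, 6} — 6 elements.
No choice of 3 sets does better; here 2 is left uncovered.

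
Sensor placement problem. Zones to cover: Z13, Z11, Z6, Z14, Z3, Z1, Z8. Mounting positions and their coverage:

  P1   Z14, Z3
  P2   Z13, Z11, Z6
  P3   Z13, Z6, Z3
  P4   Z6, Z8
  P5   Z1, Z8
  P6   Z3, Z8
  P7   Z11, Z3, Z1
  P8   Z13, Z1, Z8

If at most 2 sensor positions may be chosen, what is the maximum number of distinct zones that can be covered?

Choosing P1, P2 covers {Z13, Z11, Z6, Z14, Z3} — 5 zones.
No choice of 2 sensor positions does better; here Z1, Z8 are left uncovered.

5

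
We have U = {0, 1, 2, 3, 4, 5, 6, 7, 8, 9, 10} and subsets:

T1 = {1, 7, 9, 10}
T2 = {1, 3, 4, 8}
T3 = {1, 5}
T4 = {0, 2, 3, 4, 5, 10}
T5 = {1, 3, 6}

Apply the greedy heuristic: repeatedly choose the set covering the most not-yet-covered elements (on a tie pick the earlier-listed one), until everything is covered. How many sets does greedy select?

4

Pick 1: T4 covers 6 new elements (0, 2, 3, 4, 5, 10).
Pick 2: T1 covers 3 new elements (1, 7, 9).
Pick 3: T2 covers 1 new elements (8).
Pick 4: T5 covers 1 new elements (6).
Greedy uses 4 sets.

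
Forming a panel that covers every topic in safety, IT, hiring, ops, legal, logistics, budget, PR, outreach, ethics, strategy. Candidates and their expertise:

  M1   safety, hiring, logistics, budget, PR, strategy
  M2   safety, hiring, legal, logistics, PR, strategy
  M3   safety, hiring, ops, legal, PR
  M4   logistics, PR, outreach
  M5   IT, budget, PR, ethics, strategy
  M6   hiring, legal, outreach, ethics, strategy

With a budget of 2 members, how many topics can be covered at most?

9

Choosing M1, M6 covers {safety, hiring, legal, logistics, budget, PR, outreach, ethics, strategy} — 9 topics.
No choice of 2 members does better; here IT, ops are left uncovered.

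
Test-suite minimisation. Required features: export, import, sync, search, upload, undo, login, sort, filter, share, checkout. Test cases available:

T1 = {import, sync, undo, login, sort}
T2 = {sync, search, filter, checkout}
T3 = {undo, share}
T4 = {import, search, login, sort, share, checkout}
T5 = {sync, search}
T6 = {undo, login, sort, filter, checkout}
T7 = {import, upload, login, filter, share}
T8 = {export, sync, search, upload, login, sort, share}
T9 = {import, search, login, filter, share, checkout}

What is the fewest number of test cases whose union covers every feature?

T1, T2, T8 together cover {export, import, sync, search, upload, undo, login, sort, filter, share, checkout} — every feature.
No 2 of the 9 test cases cover everything (all 36 pairs fall short), so 3 is minimum.

3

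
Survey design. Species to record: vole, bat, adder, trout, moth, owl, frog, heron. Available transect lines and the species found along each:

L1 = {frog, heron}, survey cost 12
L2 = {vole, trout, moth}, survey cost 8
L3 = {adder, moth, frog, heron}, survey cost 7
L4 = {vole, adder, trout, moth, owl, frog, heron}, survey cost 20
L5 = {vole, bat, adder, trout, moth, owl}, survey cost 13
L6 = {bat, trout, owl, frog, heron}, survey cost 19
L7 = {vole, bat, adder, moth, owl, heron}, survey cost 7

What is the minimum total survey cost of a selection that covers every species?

L3, L5 cover every species at survey cost 7 + 13 = 20.
Any cover uses at least 2 transects; among all covering selections none totals below 20.
Greedy by coverage-per-survey cost would pick L7, L3, L2 for 22 — worse than the optimum 20.

20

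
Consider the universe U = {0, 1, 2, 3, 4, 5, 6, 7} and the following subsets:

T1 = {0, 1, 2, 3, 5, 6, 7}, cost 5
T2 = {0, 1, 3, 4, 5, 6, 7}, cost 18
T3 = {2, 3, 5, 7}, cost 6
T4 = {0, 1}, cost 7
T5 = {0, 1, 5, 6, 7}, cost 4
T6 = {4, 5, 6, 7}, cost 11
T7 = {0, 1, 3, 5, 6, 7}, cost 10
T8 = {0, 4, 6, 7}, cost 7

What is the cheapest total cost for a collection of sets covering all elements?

12

T1, T8 cover every element at cost 5 + 7 = 12.
Any cover uses at least 2 sets; among all covering selections none totals below 12.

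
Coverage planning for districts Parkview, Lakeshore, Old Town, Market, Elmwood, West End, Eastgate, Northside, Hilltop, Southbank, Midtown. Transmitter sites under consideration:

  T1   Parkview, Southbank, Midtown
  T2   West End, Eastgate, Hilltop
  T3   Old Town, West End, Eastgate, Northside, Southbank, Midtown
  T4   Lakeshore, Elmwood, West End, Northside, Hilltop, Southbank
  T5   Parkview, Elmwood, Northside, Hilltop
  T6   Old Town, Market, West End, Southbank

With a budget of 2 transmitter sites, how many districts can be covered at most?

Choosing T3, T4 covers {Lakeshore, Old Town, Elmwood, West End, Eastgate, Northside, Hilltop, Southbank, Midtown} — 9 districts.
No choice of 2 transmitter sites does better; here Parkview, Market are left uncovered.

9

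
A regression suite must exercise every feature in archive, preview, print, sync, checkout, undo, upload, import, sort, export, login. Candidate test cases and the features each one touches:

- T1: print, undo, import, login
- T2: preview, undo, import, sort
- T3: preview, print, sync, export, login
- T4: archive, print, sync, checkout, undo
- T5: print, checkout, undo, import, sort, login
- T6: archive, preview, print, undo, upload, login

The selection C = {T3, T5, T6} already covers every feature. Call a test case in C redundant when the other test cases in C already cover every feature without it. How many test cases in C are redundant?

Drop T3: sync, export uncovered — not redundant.
Drop T5: checkout, import, sort uncovered — not redundant.
Drop T6: archive, upload uncovered — not redundant.
None of the test cases in C is redundant.

0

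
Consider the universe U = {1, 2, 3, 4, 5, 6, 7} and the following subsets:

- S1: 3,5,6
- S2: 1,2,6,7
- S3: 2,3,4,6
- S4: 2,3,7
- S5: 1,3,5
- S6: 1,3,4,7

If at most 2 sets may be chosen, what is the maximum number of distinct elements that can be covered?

6

Choosing S1, S2 covers {1, 2, 3, 5, 6, 7} — 6 elements.
No choice of 2 sets does better; here 4 is left uncovered.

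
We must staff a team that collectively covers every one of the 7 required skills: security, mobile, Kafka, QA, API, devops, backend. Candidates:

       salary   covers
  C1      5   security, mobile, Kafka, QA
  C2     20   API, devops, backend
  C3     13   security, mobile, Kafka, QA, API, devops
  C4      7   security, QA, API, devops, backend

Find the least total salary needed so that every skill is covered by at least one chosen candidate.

C1, C4 cover every skill at salary 5 + 7 = 12.
Any cover uses at least 2 candidates; among all covering selections none totals below 12.

12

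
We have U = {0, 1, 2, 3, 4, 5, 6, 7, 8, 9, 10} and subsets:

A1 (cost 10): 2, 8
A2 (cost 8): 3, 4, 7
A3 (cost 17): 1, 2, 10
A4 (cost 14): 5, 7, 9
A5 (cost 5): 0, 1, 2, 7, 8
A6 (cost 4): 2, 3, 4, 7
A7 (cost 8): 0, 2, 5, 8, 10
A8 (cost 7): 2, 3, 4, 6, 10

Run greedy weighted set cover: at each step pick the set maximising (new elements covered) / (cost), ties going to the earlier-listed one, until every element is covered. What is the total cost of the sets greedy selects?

Pick 1: A5 adds 5 new (0, 1, 2, 7, 8) at cost 5 (ratio 5/5).
Pick 2: A8 adds 4 new (3, 4, 6, 10) at cost 7 (ratio 4/7).
Pick 3: A4 adds 2 new (5, 9) at cost 14 (ratio 2/14).
Greedy total cost: 5 + 7 + 14 = 26.

26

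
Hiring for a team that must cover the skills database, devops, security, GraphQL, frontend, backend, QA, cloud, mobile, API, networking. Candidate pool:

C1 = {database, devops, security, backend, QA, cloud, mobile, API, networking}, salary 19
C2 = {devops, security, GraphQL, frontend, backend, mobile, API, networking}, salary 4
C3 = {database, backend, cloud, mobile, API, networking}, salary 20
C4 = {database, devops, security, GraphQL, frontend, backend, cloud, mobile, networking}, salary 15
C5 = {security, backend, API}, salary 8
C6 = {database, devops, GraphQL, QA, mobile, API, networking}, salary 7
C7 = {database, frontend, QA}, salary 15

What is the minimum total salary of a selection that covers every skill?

C4, C6 cover every skill at salary 15 + 7 = 22.
Any cover uses at least 2 candidates; among all covering selections none totals below 22.
Greedy by coverage-per-salary would pick C2, C6, C4 for 26 — worse than the optimum 22.

22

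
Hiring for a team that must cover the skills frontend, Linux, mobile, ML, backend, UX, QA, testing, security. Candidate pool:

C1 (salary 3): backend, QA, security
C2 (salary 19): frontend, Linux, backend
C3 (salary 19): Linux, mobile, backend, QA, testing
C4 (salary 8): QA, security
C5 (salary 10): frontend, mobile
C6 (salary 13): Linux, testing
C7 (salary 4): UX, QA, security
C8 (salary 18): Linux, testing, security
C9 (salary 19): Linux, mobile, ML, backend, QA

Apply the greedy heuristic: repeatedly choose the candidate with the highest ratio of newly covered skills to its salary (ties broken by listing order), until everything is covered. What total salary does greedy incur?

49

Pick 1: C1 adds 3 new (backend, QA, security) at salary 3 (ratio 3/3).
Pick 2: C7 adds 1 new (UX) at salary 4 (ratio 1/4).
Pick 3: C5 adds 2 new (frontend, mobile) at salary 10 (ratio 2/10).
Pick 4: C6 adds 2 new (Linux, testing) at salary 13 (ratio 2/13).
Pick 5: C9 adds 1 new (ML) at salary 19 (ratio 1/19).
Greedy total salary: 3 + 4 + 10 + 13 + 19 = 49. (The true optimum is 46, so greedy overshoots here.)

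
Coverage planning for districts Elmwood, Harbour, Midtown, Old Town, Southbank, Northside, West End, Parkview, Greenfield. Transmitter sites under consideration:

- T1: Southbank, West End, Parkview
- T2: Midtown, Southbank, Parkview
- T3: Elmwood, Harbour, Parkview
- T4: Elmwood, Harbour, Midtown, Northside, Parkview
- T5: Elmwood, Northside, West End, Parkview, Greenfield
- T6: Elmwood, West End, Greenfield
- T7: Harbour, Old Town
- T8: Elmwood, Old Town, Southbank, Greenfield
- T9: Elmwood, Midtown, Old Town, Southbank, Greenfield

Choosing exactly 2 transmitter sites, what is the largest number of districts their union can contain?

8

Choosing T4, T8 covers {Elmwood, Harbour, Midtown, Old Town, Southbank, Northside, Parkview, Greenfield} — 8 districts.
No choice of 2 transmitter sites does better; here West End is left uncovered.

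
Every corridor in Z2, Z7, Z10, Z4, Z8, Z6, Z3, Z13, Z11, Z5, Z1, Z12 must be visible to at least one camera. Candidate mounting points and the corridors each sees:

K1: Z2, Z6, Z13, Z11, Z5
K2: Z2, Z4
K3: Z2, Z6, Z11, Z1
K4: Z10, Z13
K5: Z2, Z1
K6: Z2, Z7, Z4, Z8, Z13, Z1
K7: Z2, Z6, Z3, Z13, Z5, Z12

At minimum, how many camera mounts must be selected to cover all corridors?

4

K1, K4, K6, K7 together cover {Z2, Z7, Z10, Z4, Z8, Z6, Z3, Z13, Z11, Z5, Z1, Z12} — every corridor.
No 3 of the 7 camera mounts cover everything (all 35 triples fall short), so 4 is minimum.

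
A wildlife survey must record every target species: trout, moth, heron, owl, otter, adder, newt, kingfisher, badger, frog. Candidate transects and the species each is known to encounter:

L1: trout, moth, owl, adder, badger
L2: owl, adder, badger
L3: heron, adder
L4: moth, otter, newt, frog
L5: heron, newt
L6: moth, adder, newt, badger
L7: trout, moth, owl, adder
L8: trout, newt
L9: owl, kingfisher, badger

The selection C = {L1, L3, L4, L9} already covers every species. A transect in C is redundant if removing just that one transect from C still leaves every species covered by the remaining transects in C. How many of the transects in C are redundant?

Drop L1: trout uncovered — not redundant.
Drop L3: heron uncovered — not redundant.
Drop L4: otter, newt, frog uncovered — not redundant.
Drop L9: kingfisher uncovered — not redundant.
None of the transects in C is redundant.

0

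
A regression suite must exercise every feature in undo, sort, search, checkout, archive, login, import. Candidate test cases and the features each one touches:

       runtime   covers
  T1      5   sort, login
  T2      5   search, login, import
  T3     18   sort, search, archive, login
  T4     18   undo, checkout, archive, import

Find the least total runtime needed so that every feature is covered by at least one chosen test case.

T1, T2, T4 cover every feature at runtime 5 + 5 + 18 = 28.
Any cover uses at least 2 test cases; among all covering selections none totals below 28.

28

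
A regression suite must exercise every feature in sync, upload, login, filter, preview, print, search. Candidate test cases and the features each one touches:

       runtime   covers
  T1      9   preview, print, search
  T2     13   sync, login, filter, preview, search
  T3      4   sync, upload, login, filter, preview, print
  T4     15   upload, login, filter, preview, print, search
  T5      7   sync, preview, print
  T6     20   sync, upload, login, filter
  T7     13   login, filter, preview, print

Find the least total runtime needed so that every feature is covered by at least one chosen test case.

T1, T3 cover every feature at runtime 9 + 4 = 13.
Any cover uses at least 2 test cases; among all covering selections none totals below 13.

13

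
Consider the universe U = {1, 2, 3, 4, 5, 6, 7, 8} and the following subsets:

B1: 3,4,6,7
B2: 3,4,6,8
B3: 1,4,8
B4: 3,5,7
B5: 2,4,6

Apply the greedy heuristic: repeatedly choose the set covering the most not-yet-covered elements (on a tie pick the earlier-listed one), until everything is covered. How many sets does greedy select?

4

Pick 1: B1 covers 4 new elements (3, 4, 6, 7).
Pick 2: B3 covers 2 new elements (1, 8).
Pick 3: B4 covers 1 new elements (5).
Pick 4: B5 covers 1 new elements (2).
Greedy uses 4 sets. (The true minimum is 3.)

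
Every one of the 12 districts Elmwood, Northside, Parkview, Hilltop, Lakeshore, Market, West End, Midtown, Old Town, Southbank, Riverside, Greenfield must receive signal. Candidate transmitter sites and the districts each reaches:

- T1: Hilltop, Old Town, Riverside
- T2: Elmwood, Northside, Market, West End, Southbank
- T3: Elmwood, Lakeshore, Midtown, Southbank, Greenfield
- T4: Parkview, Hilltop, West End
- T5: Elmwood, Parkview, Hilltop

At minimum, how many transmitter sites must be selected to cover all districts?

T1, T2, T3, T4 together cover {Elmwood, Northside, Parkview, Hilltop, Lakeshore, Market, West End, Midtown, Old Town, Southbank, Riverside, Greenfield} — every district.
No 3 of the 5 transmitter sites cover everything (all 10 triples fall short), so 4 is minimum.

4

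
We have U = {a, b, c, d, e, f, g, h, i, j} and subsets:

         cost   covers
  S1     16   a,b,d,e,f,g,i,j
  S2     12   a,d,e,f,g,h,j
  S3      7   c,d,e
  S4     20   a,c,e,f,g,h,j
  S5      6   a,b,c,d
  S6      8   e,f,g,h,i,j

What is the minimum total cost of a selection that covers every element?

14

S5, S6 cover every element at cost 6 + 8 = 14.
Any cover uses at least 2 sets; among all covering selections none totals below 14.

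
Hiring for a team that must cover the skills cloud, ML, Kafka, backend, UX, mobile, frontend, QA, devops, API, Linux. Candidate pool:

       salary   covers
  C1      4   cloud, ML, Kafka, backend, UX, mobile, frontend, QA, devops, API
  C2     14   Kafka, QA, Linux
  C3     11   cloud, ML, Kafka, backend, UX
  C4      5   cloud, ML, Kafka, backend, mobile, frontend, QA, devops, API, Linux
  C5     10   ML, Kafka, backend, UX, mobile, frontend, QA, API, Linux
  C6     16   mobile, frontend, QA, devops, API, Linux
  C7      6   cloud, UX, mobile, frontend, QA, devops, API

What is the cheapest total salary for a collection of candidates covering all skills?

9

C1, C4 cover every skill at salary 4 + 5 = 9.
Any cover uses at least 2 candidates; among all covering selections none totals below 9.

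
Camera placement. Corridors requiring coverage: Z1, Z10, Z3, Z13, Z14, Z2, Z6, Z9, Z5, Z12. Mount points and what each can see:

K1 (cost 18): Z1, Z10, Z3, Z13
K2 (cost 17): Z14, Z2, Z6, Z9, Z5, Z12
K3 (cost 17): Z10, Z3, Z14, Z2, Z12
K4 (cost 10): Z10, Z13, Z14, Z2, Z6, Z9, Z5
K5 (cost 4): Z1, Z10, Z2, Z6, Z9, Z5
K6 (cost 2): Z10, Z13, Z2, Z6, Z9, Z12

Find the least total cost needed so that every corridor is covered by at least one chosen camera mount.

23

K3, K5, K6 cover every corridor at cost 17 + 4 + 2 = 23.
Any cover uses at least 2 camera mounts; among all covering selections none totals below 23.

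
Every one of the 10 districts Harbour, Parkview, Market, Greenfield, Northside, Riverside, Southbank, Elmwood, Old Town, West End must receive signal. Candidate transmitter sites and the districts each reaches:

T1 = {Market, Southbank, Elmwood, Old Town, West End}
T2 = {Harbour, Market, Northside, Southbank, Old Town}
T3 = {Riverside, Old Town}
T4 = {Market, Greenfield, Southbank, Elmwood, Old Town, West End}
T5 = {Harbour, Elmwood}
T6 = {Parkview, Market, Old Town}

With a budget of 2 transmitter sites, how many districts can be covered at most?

8

Choosing T2, T4 covers {Harbour, Market, Greenfield, Northside, Southbank, Elmwood, Old Town, West End} — 8 districts.
No choice of 2 transmitter sites does better; here Parkview, Riverside are left uncovered.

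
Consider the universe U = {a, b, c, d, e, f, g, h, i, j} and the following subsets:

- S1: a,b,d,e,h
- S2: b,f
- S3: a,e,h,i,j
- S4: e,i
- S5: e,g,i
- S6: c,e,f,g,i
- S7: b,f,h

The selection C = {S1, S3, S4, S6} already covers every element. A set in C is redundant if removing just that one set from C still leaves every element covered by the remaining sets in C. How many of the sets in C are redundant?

1

Drop S1: b, d uncovered — not redundant.
Drop S3: j uncovered — not redundant.
Drop S4: the rest still cover every element — redundant.
Drop S6: c, f, g uncovered — not redundant.
1 redundant: S4.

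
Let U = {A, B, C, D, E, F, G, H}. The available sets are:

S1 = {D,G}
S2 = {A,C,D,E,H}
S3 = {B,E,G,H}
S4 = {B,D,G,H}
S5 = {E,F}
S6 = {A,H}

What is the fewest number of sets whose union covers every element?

3

S2, S3, S5 together cover {A, B, C, D, E, F, G, H} — every element.
No 2 of the 6 sets cover everything (all 15 pairs fall short), so 3 is minimum.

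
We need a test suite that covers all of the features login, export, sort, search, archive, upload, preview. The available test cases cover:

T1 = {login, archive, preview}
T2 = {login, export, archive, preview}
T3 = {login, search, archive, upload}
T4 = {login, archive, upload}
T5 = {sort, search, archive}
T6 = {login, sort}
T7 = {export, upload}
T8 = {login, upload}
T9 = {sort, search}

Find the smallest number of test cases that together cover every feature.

T1, T5, T7 together cover {login, export, sort, search, archive, upload, preview} — every feature.
No 2 of the 9 test cases cover everything (all 36 pairs fall short), so 3 is minimum.

3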